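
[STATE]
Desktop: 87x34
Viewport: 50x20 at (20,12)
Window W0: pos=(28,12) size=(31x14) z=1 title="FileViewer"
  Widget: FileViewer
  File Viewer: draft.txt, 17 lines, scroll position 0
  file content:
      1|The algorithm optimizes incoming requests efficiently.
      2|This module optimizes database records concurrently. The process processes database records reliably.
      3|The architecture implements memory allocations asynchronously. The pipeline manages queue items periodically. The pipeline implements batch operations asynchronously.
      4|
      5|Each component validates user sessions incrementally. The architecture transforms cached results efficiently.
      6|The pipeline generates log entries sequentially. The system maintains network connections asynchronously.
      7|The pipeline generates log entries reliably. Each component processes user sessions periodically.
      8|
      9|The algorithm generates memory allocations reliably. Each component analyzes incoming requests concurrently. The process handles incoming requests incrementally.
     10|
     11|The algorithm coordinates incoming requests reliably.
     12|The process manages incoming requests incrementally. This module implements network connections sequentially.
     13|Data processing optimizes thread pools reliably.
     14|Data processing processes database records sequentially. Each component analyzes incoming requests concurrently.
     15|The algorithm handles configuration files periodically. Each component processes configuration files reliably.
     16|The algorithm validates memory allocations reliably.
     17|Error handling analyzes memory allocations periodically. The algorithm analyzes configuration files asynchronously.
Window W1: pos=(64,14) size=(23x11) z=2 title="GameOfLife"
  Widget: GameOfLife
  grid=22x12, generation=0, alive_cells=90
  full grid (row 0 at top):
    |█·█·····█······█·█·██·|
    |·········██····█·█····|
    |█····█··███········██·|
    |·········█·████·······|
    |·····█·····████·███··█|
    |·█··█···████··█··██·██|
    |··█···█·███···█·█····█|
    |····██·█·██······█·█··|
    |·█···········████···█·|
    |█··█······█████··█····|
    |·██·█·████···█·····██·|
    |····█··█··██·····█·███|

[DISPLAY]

        ┏━━━━━━━━━━━━━━━━━━━━━━━━━━━━━┓           
        ┃ FileViewer                  ┃           
        ┠─────────────────────────────┨     ┏━━━━━
        ┃The algorithm optimizes inco▲┃     ┃ Game
        ┃This module optimizes databa█┃     ┠─────
        ┃The architecture implements ░┃     ┃Gen: 
        ┃                            ░┃     ┃·····
        ┃Each component validates use░┃     ┃·····
        ┃The pipeline generates log e░┃     ┃·█··█
        ┃The pipeline generates log e░┃     ┃··█··
        ┃                            ░┃     ┃····█
        ┃The algorithm generates memo░┃     ┃·█···
        ┃                            ▼┃     ┗━━━━━
        ┗━━━━━━━━━━━━━━━━━━━━━━━━━━━━━┛           
                                                  
                                                  
                                                  
                                                  
                                                  
                                                  


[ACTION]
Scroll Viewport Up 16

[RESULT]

                                                  
                                                  
                                                  
                                                  
                                                  
                                                  
                                                  
                                                  
                                                  
                                                  
                                                  
                                                  
        ┏━━━━━━━━━━━━━━━━━━━━━━━━━━━━━┓           
        ┃ FileViewer                  ┃           
        ┠─────────────────────────────┨     ┏━━━━━
        ┃The algorithm optimizes inco▲┃     ┃ Game
        ┃This module optimizes databa█┃     ┠─────
        ┃The architecture implements ░┃     ┃Gen: 
        ┃                            ░┃     ┃·····
        ┃Each component validates use░┃     ┃·····


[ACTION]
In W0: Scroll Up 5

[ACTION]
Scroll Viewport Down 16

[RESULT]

        ┠─────────────────────────────┨     ┏━━━━━
        ┃The algorithm optimizes inco▲┃     ┃ Game
        ┃This module optimizes databa█┃     ┠─────
        ┃The architecture implements ░┃     ┃Gen: 
        ┃                            ░┃     ┃·····
        ┃Each component validates use░┃     ┃·····
        ┃The pipeline generates log e░┃     ┃·█··█
        ┃The pipeline generates log e░┃     ┃··█··
        ┃                            ░┃     ┃····█
        ┃The algorithm generates memo░┃     ┃·█···
        ┃                            ▼┃     ┗━━━━━
        ┗━━━━━━━━━━━━━━━━━━━━━━━━━━━━━┛           
                                                  
                                                  
                                                  
                                                  
                                                  
                                                  
                                                  
                                                  


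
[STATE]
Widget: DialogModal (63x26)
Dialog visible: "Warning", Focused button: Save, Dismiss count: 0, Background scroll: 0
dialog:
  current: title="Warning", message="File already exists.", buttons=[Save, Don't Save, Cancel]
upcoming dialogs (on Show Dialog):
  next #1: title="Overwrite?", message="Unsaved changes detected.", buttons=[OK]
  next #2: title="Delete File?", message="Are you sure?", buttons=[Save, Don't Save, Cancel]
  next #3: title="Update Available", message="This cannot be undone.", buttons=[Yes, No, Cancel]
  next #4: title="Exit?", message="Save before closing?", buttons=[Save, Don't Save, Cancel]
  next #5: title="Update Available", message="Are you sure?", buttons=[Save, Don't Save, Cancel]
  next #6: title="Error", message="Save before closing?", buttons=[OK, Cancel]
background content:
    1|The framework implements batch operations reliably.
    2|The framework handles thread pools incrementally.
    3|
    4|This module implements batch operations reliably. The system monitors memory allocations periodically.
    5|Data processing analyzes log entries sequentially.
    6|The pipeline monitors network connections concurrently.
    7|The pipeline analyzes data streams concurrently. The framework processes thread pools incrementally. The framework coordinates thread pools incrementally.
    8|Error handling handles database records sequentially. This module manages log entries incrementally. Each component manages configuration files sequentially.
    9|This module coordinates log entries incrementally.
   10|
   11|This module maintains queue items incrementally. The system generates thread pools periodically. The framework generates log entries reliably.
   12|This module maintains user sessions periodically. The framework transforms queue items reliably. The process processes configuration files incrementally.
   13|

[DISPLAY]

The framework implements batch operations reliably.            
The framework handles thread pools incrementally.              
                                                               
This module implements batch operations reliably. The system mo
Data processing analyzes log entries sequentially.             
The pipeline monitors network connections concurrently.        
The pipeline analyzes data streams concurrently. The framework 
Error handling handles database records sequentially. This modu
This module coordinates log entries incrementally.             
                                                               
This module mai┌──────────────────────────────┐. The system gen
This module mai│           Warning            │y. The framework
               │     File already exists.     │                
               │ [Save]  Don't Save   Cancel  │                
               └──────────────────────────────┘                
                                                               
                                                               
                                                               
                                                               
                                                               
                                                               
                                                               
                                                               
                                                               
                                                               
                                                               


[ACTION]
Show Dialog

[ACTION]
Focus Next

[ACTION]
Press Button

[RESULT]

The framework implements batch operations reliably.            
The framework handles thread pools incrementally.              
                                                               
This module implements batch operations reliably. The system mo
Data processing analyzes log entries sequentially.             
The pipeline monitors network connections concurrently.        
The pipeline analyzes data streams concurrently. The framework 
Error handling handles database records sequentially. This modu
This module coordinates log entries incrementally.             
                                                               
This module maintains queue items incrementally. The system gen
This module maintains user sessions periodically. The framework
                                                               
                                                               
                                                               
                                                               
                                                               
                                                               
                                                               
                                                               
                                                               
                                                               
                                                               
                                                               
                                                               
                                                               


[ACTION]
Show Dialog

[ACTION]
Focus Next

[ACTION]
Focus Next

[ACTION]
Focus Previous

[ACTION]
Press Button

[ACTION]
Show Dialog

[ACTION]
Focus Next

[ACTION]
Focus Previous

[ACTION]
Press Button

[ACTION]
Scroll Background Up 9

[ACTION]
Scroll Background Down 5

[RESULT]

The pipeline monitors network connections concurrently.        
The pipeline analyzes data streams concurrently. The framework 
Error handling handles database records sequentially. This modu
This module coordinates log entries incrementally.             
                                                               
This module maintains queue items incrementally. The system gen
This module maintains user sessions periodically. The framework
                                                               
                                                               
                                                               
                                                               
                                                               
                                                               
                                                               
                                                               
                                                               
                                                               
                                                               
                                                               
                                                               
                                                               
                                                               
                                                               
                                                               
                                                               
                                                               


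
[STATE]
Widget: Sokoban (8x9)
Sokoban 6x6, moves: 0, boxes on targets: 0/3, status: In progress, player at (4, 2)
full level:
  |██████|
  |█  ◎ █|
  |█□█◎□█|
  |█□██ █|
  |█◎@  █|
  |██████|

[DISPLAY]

██████  
█  ◎ █  
█□█◎□█  
█□██ █  
█◎@  █  
██████  
Moves: 0
        
        


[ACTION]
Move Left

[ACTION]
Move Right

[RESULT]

██████  
█  ◎ █  
█□█◎□█  
█□██ █  
█◎@  █  
██████  
Moves: 2
        
        


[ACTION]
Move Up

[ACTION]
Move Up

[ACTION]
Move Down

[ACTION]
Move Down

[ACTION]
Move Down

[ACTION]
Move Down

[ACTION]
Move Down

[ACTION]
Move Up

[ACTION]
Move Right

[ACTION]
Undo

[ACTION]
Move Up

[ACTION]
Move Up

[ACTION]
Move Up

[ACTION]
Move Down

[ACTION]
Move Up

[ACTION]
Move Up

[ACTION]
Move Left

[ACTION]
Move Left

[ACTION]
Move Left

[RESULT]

██████  
█  ◎ █  
█□█◎□█  
█□██ █  
█+   █  
██████  
Moves: 3
        
        


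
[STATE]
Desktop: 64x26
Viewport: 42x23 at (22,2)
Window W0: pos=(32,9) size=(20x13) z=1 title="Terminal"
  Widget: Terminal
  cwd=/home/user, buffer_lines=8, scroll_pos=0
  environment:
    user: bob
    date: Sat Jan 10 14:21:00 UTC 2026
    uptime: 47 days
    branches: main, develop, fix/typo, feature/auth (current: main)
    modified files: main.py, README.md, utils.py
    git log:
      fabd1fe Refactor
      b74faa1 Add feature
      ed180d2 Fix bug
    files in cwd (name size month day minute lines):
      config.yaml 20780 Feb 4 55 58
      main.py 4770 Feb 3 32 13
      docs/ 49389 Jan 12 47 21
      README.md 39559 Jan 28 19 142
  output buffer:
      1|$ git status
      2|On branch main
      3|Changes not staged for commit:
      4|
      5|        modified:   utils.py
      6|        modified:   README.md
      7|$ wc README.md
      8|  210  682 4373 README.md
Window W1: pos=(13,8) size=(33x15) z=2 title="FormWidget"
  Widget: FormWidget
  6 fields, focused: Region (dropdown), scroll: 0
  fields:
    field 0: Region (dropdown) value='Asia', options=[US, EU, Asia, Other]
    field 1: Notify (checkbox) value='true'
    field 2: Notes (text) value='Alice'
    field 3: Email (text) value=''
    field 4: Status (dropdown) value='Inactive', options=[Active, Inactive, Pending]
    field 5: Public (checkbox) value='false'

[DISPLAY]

                                          
                                          
                                          
                                          
                                          
                                          
━━━━━━━━━━━━━━━━━━━━━━━┓                  
get                    ┃━━━━━┓            
───────────────────────┨     ┃            
:     [Asia          ▼]┃─────┨            
:     [x]              ┃     ┃            
      [Alice          ]┃n    ┃            
      [               ]┃taged┃            
:     [Inactive      ▼]┃     ┃            
:     [ ]              ┃ied: ┃            
                       ┃ied: ┃            
                       ┃d    ┃            
                       ┃73 RE┃            
                       ┃     ┃            
                       ┃━━━━━┛            
━━━━━━━━━━━━━━━━━━━━━━━┛                  
                                          
                                          


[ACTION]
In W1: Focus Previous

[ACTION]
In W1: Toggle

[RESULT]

                                          
                                          
                                          
                                          
                                          
                                          
━━━━━━━━━━━━━━━━━━━━━━━┓                  
get                    ┃━━━━━┓            
───────────────────────┨     ┃            
:     [Asia          ▼]┃─────┨            
:     [x]              ┃     ┃            
      [Alice          ]┃n    ┃            
      [               ]┃taged┃            
:     [Inactive      ▼]┃     ┃            
:     [x]              ┃ied: ┃            
                       ┃ied: ┃            
                       ┃d    ┃            
                       ┃73 RE┃            
                       ┃     ┃            
                       ┃━━━━━┛            
━━━━━━━━━━━━━━━━━━━━━━━┛                  
                                          
                                          


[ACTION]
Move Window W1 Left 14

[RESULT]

                                          
                                          
                                          
                                          
                                          
                                          
━━━━━━━━━━┓                               
          ┃━━━━━━━━━━━━━━━━━━┓            
──────────┨ Terminal         ┃            
        ▼]┃──────────────────┨            
          ┃$ git status      ┃            
         ]┃On branch main    ┃            
         ]┃Changes not staged┃            
ve      ▼]┃                  ┃            
          ┃        modified: ┃            
          ┃        modified: ┃            
          ┃$ wc README.md    ┃            
          ┃  210  682 4373 RE┃            
          ┃$ █               ┃            
          ┃━━━━━━━━━━━━━━━━━━┛            
━━━━━━━━━━┛                               
                                          
                                          


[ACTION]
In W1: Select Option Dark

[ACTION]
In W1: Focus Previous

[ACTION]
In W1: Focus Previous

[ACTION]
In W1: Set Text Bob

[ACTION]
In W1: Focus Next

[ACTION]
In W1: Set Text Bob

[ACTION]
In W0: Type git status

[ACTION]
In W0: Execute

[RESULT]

                                          
                                          
                                          
                                          
                                          
                                          
━━━━━━━━━━┓                               
          ┃━━━━━━━━━━━━━━━━━━┓            
──────────┨ Terminal         ┃            
        ▼]┃──────────────────┨            
          ┃  210  682 4373 RE┃            
         ]┃$ git status      ┃            
         ]┃On branch main    ┃            
ve      ▼]┃Changes not staged┃            
          ┃                  ┃            
          ┃        modified: ┃            
          ┃        modified: ┃            
          ┃        modified: ┃            
          ┃$ █               ┃            
          ┃━━━━━━━━━━━━━━━━━━┛            
━━━━━━━━━━┛                               
                                          
                                          


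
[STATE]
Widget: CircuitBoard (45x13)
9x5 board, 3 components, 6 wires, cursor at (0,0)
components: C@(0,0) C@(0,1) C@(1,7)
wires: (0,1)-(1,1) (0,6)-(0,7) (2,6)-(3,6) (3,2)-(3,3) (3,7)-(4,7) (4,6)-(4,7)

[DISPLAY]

   0 1 2 3 4 5 6 7 8                         
0  [C]  C                   · ─ ·            
        │                                    
1       ·                       C            
                                             
2                           ·                
                            │                
3           · ─ ·           ·   ·            
                                │            
4                           · ─ ·            
Cursor: (0,0)                                
                                             
                                             


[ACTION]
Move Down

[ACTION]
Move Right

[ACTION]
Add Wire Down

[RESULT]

   0 1 2 3 4 5 6 7 8                         
0   C   C                   · ─ ·            
        │                                    
1      [.]                      C            
        │                                    
2       ·                   ·                
                            │                
3           · ─ ·           ·   ·            
                                │            
4                           · ─ ·            
Cursor: (1,1)                                
                                             
                                             


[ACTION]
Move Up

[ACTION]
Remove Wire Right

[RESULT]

   0 1 2 3 4 5 6 7 8                         
0   C  [C]                  · ─ ·            
        │                                    
1       ·                       C            
        │                                    
2       ·                   ·                
                            │                
3           · ─ ·           ·   ·            
                                │            
4                           · ─ ·            
Cursor: (0,1)                                
                                             
                                             


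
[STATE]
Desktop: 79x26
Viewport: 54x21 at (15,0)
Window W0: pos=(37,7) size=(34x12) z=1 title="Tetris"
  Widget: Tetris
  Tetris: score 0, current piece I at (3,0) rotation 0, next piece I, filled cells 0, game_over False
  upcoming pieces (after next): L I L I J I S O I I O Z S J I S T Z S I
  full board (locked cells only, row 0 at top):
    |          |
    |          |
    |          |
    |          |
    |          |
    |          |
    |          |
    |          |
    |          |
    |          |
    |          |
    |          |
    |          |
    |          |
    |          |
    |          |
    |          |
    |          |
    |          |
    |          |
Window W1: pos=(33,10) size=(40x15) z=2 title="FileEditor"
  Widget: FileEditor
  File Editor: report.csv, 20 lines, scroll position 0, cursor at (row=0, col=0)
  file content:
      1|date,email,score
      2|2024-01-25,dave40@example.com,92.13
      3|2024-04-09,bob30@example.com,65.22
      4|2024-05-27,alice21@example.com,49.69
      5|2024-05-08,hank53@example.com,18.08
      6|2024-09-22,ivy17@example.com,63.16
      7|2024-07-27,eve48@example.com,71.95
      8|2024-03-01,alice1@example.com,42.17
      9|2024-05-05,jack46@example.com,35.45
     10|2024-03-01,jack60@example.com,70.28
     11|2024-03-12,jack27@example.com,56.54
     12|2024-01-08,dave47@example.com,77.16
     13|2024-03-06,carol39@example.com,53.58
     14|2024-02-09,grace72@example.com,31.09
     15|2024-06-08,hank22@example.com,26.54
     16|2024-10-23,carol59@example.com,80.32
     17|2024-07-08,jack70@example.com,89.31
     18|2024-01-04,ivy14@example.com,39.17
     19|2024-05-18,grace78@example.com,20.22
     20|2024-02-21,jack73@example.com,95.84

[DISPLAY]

                                                      
                                                      
                                                      
                                                      
                                                      
                                                      
                                                      
                      ┏━━━━━━━━━━━━━━━━━━━━━━━━━━━━━━━
                      ┃ Tetris                        
                      ┠───────────────────────────────
                  ┏━━━━━━━━━━━━━━━━━━━━━━━━━━━━━━━━━━━
                  ┃ FileEditor                        
                  ┠───────────────────────────────────
                  ┃█ate,email,score                   
                  ┃2024-01-25,dave40@example.com,92.13
                  ┃2024-04-09,bob30@example.com,65.22 
                  ┃2024-05-27,alice21@example.com,49.6
                  ┃2024-05-08,hank53@example.com,18.08
                  ┃2024-09-22,ivy17@example.com,63.16 
                  ┃2024-07-27,eve48@example.com,71.95 
                  ┃2024-03-01,alice1@example.com,42.17


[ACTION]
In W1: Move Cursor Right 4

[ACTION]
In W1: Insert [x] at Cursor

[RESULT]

                                                      
                                                      
                                                      
                                                      
                                                      
                                                      
                                                      
                      ┏━━━━━━━━━━━━━━━━━━━━━━━━━━━━━━━
                      ┃ Tetris                        
                      ┠───────────────────────────────
                  ┏━━━━━━━━━━━━━━━━━━━━━━━━━━━━━━━━━━━
                  ┃ FileEditor                        
                  ┠───────────────────────────────────
                  ┃datex█email,score                  
                  ┃2024-01-25,dave40@example.com,92.13
                  ┃2024-04-09,bob30@example.com,65.22 
                  ┃2024-05-27,alice21@example.com,49.6
                  ┃2024-05-08,hank53@example.com,18.08
                  ┃2024-09-22,ivy17@example.com,63.16 
                  ┃2024-07-27,eve48@example.com,71.95 
                  ┃2024-03-01,alice1@example.com,42.17


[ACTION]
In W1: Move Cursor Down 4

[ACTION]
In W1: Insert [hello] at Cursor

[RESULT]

                                                      
                                                      
                                                      
                                                      
                                                      
                                                      
                                                      
                      ┏━━━━━━━━━━━━━━━━━━━━━━━━━━━━━━━
                      ┃ Tetris                        
                      ┠───────────────────────────────
                  ┏━━━━━━━━━━━━━━━━━━━━━━━━━━━━━━━━━━━
                  ┃ FileEditor                        
                  ┠───────────────────────────────────
                  ┃datex,email,score                  
                  ┃2024-01-25,dave40@example.com,92.13
                  ┃2024-04-09,bob30@example.com,65.22 
                  ┃2024-05-27,alice21@example.com,49.6
                  ┃2024-hello█5-08,hank53@example.com,
                  ┃2024-09-22,ivy17@example.com,63.16 
                  ┃2024-07-27,eve48@example.com,71.95 
                  ┃2024-03-01,alice1@example.com,42.17


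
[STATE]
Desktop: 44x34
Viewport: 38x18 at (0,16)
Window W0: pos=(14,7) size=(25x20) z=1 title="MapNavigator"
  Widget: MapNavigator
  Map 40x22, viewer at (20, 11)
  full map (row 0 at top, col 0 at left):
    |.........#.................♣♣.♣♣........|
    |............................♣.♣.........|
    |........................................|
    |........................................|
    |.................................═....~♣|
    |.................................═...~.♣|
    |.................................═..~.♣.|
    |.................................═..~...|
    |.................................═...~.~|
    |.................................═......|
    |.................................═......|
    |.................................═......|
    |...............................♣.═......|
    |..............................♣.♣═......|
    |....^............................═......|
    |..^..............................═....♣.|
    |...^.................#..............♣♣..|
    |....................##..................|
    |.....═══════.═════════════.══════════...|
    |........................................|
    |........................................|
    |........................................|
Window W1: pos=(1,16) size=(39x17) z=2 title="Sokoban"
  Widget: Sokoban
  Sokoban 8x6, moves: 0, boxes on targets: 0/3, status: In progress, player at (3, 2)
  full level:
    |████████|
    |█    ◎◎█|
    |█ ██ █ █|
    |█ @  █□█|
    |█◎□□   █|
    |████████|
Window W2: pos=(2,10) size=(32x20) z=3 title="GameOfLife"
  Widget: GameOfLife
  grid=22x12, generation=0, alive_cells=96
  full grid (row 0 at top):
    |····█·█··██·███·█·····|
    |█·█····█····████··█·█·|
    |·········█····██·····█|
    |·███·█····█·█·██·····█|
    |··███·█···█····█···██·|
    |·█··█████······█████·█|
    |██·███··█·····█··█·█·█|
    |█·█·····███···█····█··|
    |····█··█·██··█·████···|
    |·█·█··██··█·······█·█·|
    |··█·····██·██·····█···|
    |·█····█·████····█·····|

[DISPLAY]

 ┏┃·········█····██·····█        ┃━━━━
 ┃┃·███·█····█·█·██·····█        ┃    
 ┠┃··███·█···█····█···██·        ┃────
 ┃┃·█··█████······█████·█        ┃    
 ┃┃██·███··█·····█··█·█·█        ┃    
 ┃┃█·█·····███···█····█··        ┃    
 ┃┃····█··█·██··█·████···        ┃    
 ┃┃·█·█··██··█·······█·█·        ┃    
 ┃┃··█·····██·██·····█···        ┃    
 ┃┃·█····█·████····█·····        ┃    
 ┃┃                              ┃    
 ┃┃                              ┃    
 ┃┃                              ┃    
 ┃┗━━━━━━━━━━━━━━━━━━━━━━━━━━━━━━┛    
 ┃                                    
 ┃                                    
 ┗━━━━━━━━━━━━━━━━━━━━━━━━━━━━━━━━━━━━
                                      


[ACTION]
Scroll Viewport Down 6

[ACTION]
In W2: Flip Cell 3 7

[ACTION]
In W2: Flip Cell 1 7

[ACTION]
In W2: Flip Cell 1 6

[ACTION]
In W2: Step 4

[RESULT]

 ┏┃····█··█·······██···██        ┃━━━━
 ┃┃············█··█····██        ┃    
 ┠┃·█········██··········        ┃────
 ┃┃█·········██····██····        ┃    
 ┃┃·████··█·██·········█·        ┃    
 ┃┃···█···██·████·······█        ┃    
 ┃┃········█···█·██·█··█·        ┃    
 ┃┃··██··············██··        ┃    
 ┃┃·██··█··█···██········        ┃    
 ┃┃······██····█·········        ┃    
 ┃┃                              ┃    
 ┃┃                              ┃    
 ┃┃                              ┃    
 ┃┗━━━━━━━━━━━━━━━━━━━━━━━━━━━━━━┛    
 ┃                                    
 ┃                                    
 ┗━━━━━━━━━━━━━━━━━━━━━━━━━━━━━━━━━━━━
                                      


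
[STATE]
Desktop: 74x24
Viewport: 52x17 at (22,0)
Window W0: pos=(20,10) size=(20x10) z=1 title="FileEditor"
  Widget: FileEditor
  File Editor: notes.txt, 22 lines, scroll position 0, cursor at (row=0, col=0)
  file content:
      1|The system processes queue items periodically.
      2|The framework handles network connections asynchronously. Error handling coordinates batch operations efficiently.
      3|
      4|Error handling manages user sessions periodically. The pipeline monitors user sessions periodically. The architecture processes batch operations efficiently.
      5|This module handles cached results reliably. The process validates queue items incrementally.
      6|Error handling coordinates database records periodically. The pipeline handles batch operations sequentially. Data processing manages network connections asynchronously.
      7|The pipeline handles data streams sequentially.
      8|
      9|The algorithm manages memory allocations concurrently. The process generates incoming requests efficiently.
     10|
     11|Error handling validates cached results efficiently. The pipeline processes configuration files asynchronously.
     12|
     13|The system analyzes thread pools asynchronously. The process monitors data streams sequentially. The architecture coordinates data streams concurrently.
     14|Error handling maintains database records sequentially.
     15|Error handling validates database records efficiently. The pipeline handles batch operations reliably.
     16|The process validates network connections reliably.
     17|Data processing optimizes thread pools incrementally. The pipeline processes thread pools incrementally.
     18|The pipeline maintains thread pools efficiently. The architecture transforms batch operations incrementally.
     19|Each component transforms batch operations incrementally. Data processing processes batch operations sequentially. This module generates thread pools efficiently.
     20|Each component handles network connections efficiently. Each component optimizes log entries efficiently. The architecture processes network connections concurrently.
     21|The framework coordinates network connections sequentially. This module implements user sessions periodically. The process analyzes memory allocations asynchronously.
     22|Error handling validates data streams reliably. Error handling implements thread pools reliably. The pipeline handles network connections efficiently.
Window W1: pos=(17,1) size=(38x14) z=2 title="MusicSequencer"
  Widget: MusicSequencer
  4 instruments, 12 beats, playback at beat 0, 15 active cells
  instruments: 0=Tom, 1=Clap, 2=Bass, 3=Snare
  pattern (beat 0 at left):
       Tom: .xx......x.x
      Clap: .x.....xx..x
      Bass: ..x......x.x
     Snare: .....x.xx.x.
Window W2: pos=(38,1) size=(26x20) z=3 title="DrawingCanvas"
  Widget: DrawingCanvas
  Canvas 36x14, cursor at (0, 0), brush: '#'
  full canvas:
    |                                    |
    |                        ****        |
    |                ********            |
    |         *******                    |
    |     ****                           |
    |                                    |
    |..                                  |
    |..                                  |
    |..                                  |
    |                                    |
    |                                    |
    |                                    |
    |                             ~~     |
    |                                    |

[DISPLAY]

                                                    
━━━━━━━━━━━━━━━━┏━━━━━━━━━━━━━━━━━━━━━━━━┓          
icSequencer     ┃ DrawingCanvas          ┃          
────────────────┠────────────────────────┨          
  ▼12345678901  ┃+                       ┃          
om·██······█·█  ┃                        ┃          
ap·█·····██··█  ┃                ********┃          
ss··█······█·█  ┃         *******        ┃          
re·····█·██·█·  ┃     ****               ┃          
                ┃                        ┃          
                ┃..                      ┃          
                ┃..                      ┃          
                ┃..                      ┃          
                ┃                        ┃          
━━━━━━━━━━━━━━━━┃                        ┃          
                ┃                        ┃          
rror handling ma┃                        ┃          


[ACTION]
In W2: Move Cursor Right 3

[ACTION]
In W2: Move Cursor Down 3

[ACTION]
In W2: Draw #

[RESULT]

                                                    
━━━━━━━━━━━━━━━━┏━━━━━━━━━━━━━━━━━━━━━━━━┓          
icSequencer     ┃ DrawingCanvas          ┃          
────────────────┠────────────────────────┨          
  ▼12345678901  ┃                        ┃          
om·██······█·█  ┃                        ┃          
ap·█·····██··█  ┃                ********┃          
ss··█······█·█  ┃   #     *******        ┃          
re·····█·██·█·  ┃     ****               ┃          
                ┃                        ┃          
                ┃..                      ┃          
                ┃..                      ┃          
                ┃..                      ┃          
                ┃                        ┃          
━━━━━━━━━━━━━━━━┃                        ┃          
                ┃                        ┃          
rror handling ma┃                        ┃          
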